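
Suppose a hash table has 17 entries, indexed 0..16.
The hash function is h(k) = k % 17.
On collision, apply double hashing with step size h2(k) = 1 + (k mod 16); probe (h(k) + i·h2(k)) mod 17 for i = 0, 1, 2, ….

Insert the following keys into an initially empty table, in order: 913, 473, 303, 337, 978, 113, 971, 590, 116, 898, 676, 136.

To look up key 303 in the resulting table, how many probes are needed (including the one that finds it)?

2

913 hashes to 12; slot 12 is free => place at 12.
473 hashes to 14; slot 14 is free => place at 14.
303 hashes to 14, h2=16; 14 taken => place at 13.
337 hashes to 14, h2=2; 14 taken => place at 16.
978 hashes to 9; slot 9 is free => place at 9.
113 hashes to 11; slot 11 is free => place at 11.
971 hashes to 2; slot 2 is free => place at 2.
590 hashes to 12, h2=15; 12 taken => place at 10.
116 hashes to 14, h2=5; 14,2 taken => place at 7.
898 hashes to 14, h2=3; 14 taken => place at 0.
676 hashes to 13, h2=5; 13 taken => place at 1.
136 hashes to 0, h2=9; 0,9,1,10,2,11 taken => place at 3.
Table: [898, 676, 971, 136, ., ., ., 116, ., 978, 590, 113, 913, 303, 473, ., 337]
Lookup 303: h=14, h2=16, probe 14,13 → found at 13.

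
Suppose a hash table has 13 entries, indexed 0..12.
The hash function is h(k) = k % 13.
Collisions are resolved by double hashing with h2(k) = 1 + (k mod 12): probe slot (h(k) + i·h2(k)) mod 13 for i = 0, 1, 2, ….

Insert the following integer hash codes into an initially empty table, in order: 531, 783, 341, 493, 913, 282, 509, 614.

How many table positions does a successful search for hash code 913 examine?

531: h=11 => slot 11
783: h=3 => slot 3
341: h=3, h2=6, probe 3,9 => slot 9
493: h=12 => slot 12
913: h=3, h2=2, probe 3,5 => slot 5
282: h=9, h2=7, probe 9,3,10 => slot 10
509: h=2 => slot 2
614: h=3, h2=3, probe 3,6 => slot 6
Table: [-, -, 509, 783, -, 913, 614, -, -, 341, 282, 531, 493]
Lookup 913: h=3, h2=2, probe 3,5 → found at 5.

2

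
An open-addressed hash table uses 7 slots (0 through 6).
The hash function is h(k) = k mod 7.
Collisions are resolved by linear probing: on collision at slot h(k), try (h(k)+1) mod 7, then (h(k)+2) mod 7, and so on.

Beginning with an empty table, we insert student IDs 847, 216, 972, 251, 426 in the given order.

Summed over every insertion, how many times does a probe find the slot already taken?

Insert 847: h=0, slot 0 empty → index 0.
Insert 216: h=6, slot 6 empty → index 6.
Insert 972: h=6, slots 6,0 occupied → index 1.
Insert 251: h=6, slots 6,0,1 occupied → index 2.
Insert 426: h=6, slots 6,0,1,2 occupied → index 3.
Table: [847, 972, 251, 426, —, —, 216]

9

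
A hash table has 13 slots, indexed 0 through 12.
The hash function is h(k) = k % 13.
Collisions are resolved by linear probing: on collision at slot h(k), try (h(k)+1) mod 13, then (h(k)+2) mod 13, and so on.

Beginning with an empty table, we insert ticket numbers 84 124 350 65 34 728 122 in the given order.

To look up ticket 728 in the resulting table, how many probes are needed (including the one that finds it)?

2

84: h=6 => slot 6
124: h=7 => slot 7
350: h=12 => slot 12
65: h=0 => slot 0
34: h=8 => slot 8
728: h=0, probe 0,1 => slot 1
122: h=5 => slot 5
Table: [65, 728, _, _, _, 122, 84, 124, 34, _, _, _, 350]
Lookup 728: h=0, probe 0,1 → found at 1.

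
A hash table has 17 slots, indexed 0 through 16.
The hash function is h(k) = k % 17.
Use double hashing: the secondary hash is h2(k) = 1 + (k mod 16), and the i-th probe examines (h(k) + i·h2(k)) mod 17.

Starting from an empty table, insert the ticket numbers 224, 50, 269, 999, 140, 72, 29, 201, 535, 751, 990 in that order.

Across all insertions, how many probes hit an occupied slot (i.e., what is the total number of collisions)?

224: h=3 => slot 3
50: h=16 => slot 16
269: h=14 => slot 14
999: h=13 => slot 13
140: h=4 => slot 4
72: h=4, h2=9, probe 4,13,5 => slot 5
29: h=12 => slot 12
201: h=14, h2=10, probe 14,7 => slot 7
535: h=8 => slot 8
751: h=3, h2=16, probe 3,2 => slot 2
990: h=4, h2=15, probe 4,2,0 => slot 0
Table: [990, -, 751, 224, 140, 72, -, 201, 535, -, -, -, 29, 999, 269, -, 50]

6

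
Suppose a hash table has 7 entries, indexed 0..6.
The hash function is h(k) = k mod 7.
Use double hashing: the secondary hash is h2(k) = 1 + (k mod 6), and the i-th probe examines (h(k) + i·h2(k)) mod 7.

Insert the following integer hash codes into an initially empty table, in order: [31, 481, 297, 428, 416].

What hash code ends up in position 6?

Insert 31: h=3, slot 3 empty → index 3.
Insert 481: h=5, slot 5 empty → index 5.
Insert 297: h=3, h2=4, slot 3 occupied → index 0.
Insert 428: h=1, slot 1 empty → index 1.
Insert 416: h=3, h2=3, slot 3 occupied → index 6.
Table: [297, 428, _, 31, _, 481, 416]

416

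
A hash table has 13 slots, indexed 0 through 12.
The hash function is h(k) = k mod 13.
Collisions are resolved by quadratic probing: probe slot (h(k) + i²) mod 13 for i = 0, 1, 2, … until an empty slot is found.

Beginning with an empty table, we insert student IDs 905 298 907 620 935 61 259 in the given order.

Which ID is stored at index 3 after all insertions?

905 hashes to 8; slot 8 is free → place at 8.
298 hashes to 12; slot 12 is free → place at 12.
907 hashes to 10; slot 10 is free → place at 10.
620 hashes to 9; slot 9 is free → place at 9.
935 hashes to 12; 12 taken → place at 0.
61 hashes to 9; 9,10,0 taken → place at 5.
259 hashes to 12; 12,0 taken → place at 3.
Table: [935, —, —, 259, —, 61, —, —, 905, 620, 907, —, 298]

259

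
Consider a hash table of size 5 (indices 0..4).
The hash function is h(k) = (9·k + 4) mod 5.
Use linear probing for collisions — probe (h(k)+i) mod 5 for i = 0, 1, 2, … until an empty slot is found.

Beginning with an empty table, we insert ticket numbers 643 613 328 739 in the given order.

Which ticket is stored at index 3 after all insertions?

643 hashes to 1; slot 1 is free → place at 1.
613 hashes to 1; 1 taken → place at 2.
328 hashes to 1; 1,2 taken → place at 3.
739 hashes to 0; slot 0 is free → place at 0.
Table: [739, 643, 613, 328, ∅]

328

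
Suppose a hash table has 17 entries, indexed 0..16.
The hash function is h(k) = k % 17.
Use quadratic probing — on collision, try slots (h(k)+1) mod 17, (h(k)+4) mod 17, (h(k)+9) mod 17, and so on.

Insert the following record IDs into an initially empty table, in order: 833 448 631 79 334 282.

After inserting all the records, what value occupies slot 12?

334

833: h=0 -> slot 0
448: h=6 -> slot 6
631: h=2 -> slot 2
79: h=11 -> slot 11
334: h=11, probe 11,12 -> slot 12
282: h=10 -> slot 10
Table: [833, —, 631, —, —, —, 448, —, —, —, 282, 79, 334, —, —, —, —]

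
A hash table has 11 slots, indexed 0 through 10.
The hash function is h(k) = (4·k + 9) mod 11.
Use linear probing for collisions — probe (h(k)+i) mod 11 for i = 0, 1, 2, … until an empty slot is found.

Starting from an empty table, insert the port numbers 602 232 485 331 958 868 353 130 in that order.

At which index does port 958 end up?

5

Insert 602: h=8, slot 8 empty -> index 8.
Insert 232: h=2, slot 2 empty -> index 2.
Insert 485: h=2, slot 2 occupied -> index 3.
Insert 331: h=2, slots 2,3 occupied -> index 4.
Insert 958: h=2, slots 2,3,4 occupied -> index 5.
Insert 868: h=5, slot 5 occupied -> index 6.
Insert 353: h=2, slots 2,3,4,5,6 occupied -> index 7.
Insert 130: h=1, slot 1 empty -> index 1.
Table: [—, 130, 232, 485, 331, 958, 868, 353, 602, —, —]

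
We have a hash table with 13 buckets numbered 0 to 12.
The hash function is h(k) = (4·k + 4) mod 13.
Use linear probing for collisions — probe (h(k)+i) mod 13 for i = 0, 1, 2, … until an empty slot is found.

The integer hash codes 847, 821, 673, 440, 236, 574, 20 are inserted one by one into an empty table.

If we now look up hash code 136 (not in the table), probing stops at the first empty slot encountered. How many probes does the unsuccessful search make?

2

847: h=12 → slot 12
821: h=12, probe 12,0 → slot 0
673: h=5 → slot 5
440: h=9 → slot 9
236: h=12, probe 12,0,1 → slot 1
574: h=12, probe 12,0,1,2 → slot 2
20: h=6 → slot 6
Table: [821, 236, 574, _, _, 673, 20, _, _, 440, _, _, 847]
Lookup 136: h=2, probe 2,3 → slot 3 empty, not found.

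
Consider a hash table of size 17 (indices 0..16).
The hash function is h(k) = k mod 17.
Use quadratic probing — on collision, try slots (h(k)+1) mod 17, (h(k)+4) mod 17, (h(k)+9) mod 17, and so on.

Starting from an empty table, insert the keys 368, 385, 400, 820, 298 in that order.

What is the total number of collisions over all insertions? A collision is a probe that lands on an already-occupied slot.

2

368: h=11 → slot 11
385: h=11, probe 11,12 → slot 12
400: h=9 → slot 9
820: h=4 → slot 4
298: h=9, probe 9,10 → slot 10
Table: [., ., ., ., 820, ., ., ., ., 400, 298, 368, 385, ., ., ., .]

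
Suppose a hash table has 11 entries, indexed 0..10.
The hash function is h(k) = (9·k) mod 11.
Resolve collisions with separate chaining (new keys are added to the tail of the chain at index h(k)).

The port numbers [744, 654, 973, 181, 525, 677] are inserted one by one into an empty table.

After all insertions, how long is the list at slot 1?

Insert 744: h=8, bucket 8 empty -> new chain.
Insert 654: h=1, bucket 1 empty -> new chain.
Insert 973: h=1, bucket 1 nonempty -> append to chain.
Insert 181: h=1, bucket 1 nonempty -> append to chain.
Insert 525: h=6, bucket 6 empty -> new chain.
Insert 677: h=10, bucket 10 empty -> new chain.
Final buckets:
0: .
1: 654 -> 973 -> 181
2: .
3: .
4: .
5: .
6: 525
7: .
8: 744
9: .
10: 677

3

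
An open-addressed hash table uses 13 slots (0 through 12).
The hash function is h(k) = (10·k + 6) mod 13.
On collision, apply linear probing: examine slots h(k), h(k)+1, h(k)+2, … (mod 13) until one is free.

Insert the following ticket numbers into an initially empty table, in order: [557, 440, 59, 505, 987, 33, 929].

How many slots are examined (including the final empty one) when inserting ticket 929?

Insert 557: h=12, slot 12 empty => index 12.
Insert 440: h=12, slot 12 occupied => index 0.
Insert 59: h=11, slot 11 empty => index 11.
Insert 505: h=12, slots 12,0 occupied => index 1.
Insert 987: h=9, slot 9 empty => index 9.
Insert 33: h=11, slots 11,12,0,1 occupied => index 2.
Insert 929: h=1, slots 1,2 occupied => index 3.
Table: [440, 505, 33, 929, -, -, -, -, -, 987, -, 59, 557]

3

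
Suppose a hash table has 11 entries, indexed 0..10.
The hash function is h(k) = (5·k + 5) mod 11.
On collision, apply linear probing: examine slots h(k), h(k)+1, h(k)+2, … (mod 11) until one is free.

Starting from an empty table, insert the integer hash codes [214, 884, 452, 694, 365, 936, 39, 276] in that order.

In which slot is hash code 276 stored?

214 hashes to 8; slot 8 is free → place at 8.
884 hashes to 3; slot 3 is free → place at 3.
452 hashes to 10; slot 10 is free → place at 10.
694 hashes to 10; 10 taken → place at 0.
365 hashes to 4; slot 4 is free → place at 4.
936 hashes to 10; 10,0 taken → place at 1.
39 hashes to 2; slot 2 is free → place at 2.
276 hashes to 10; 10,0,1,2,3,4 taken → place at 5.
Table: [694, 936, 39, 884, 365, 276, ∅, ∅, 214, ∅, 452]

5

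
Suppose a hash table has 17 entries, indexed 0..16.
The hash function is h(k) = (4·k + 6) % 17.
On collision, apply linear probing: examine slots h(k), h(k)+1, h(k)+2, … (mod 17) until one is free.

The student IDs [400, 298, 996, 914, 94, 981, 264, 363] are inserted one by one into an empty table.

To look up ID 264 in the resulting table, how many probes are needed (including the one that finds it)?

4

Insert 400: h=8, slot 8 empty -> index 8.
Insert 298: h=8, slot 8 occupied -> index 9.
Insert 996: h=12, slot 12 empty -> index 12.
Insert 914: h=7, slot 7 empty -> index 7.
Insert 94: h=8, slots 8,9 occupied -> index 10.
Insert 981: h=3, slot 3 empty -> index 3.
Insert 264: h=8, slots 8,9,10 occupied -> index 11.
Insert 363: h=13, slot 13 empty -> index 13.
Table: [., ., ., 981, ., ., ., 914, 400, 298, 94, 264, 996, 363, ., ., .]
Lookup 264: h=8, probe 8,9,10,11 → found at 11.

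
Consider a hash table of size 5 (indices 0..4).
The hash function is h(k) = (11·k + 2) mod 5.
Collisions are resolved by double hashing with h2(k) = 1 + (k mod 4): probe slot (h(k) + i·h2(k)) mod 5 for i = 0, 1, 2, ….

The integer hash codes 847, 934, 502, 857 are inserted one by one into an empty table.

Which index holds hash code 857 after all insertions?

3

847 hashes to 4; slot 4 is free -> place at 4.
934 hashes to 1; slot 1 is free -> place at 1.
502 hashes to 4, h2=3; 4 taken -> place at 2.
857 hashes to 4, h2=2; 4,1 taken -> place at 3.
Table: [., 934, 502, 857, 847]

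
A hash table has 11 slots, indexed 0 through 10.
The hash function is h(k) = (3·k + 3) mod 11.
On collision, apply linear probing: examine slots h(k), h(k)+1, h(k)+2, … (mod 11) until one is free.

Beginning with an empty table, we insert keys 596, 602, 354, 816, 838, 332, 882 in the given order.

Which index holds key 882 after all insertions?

3

596 hashes to 9; slot 9 is free -> place at 9.
602 hashes to 5; slot 5 is free -> place at 5.
354 hashes to 9; 9 taken -> place at 10.
816 hashes to 9; 9,10 taken -> place at 0.
838 hashes to 9; 9,10,0 taken -> place at 1.
332 hashes to 9; 9,10,0,1 taken -> place at 2.
882 hashes to 9; 9,10,0,1,2 taken -> place at 3.
Table: [816, 838, 332, 882, ∅, 602, ∅, ∅, ∅, 596, 354]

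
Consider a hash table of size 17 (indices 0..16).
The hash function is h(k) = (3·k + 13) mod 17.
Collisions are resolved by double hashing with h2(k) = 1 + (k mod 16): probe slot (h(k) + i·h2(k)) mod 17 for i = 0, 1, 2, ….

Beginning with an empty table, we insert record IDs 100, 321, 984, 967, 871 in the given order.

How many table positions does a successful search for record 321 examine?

Insert 100: h=7, slot 7 empty -> index 7.
Insert 321: h=7, h2=2, slot 7 occupied -> index 9.
Insert 984: h=7, h2=9, slot 7 occupied -> index 16.
Insert 967: h=7, h2=8, slot 7 occupied -> index 15.
Insert 871: h=8, slot 8 empty -> index 8.
Table: [—, —, —, —, —, —, —, 100, 871, 321, —, —, —, —, —, 967, 984]
Lookup 321: h=7, h2=2, probe 7,9 → found at 9.

2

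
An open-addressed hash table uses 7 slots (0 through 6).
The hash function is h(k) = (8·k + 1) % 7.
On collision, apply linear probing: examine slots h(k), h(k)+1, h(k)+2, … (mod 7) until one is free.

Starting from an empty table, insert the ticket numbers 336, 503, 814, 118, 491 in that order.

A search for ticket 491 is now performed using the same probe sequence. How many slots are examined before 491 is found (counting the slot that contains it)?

3

Insert 336: h=1, slot 1 empty -> index 1.
Insert 503: h=0, slot 0 empty -> index 0.
Insert 814: h=3, slot 3 empty -> index 3.
Insert 118: h=0, slots 0,1 occupied -> index 2.
Insert 491: h=2, slots 2,3 occupied -> index 4.
Table: [503, 336, 118, 814, 491, _, _]
Lookup 491: h=2, probe 2,3,4 → found at 4.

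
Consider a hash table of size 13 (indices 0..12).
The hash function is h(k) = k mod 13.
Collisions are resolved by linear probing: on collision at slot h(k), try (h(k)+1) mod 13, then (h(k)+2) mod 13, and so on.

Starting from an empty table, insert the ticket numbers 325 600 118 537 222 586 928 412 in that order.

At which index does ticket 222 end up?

3

325: h=0 => slot 0
600: h=2 => slot 2
118: h=1 => slot 1
537: h=4 => slot 4
222: h=1, probe 1,2,3 => slot 3
586: h=1, probe 1,2,3,4,5 => slot 5
928: h=5, probe 5,6 => slot 6
412: h=9 => slot 9
Table: [325, 118, 600, 222, 537, 586, 928, -, -, 412, -, -, -]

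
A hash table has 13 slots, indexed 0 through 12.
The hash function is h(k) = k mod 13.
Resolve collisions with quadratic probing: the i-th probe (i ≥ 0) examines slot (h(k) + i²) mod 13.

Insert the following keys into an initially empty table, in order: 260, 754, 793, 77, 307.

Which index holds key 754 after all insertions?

Insert 260: h=0, slot 0 empty → index 0.
Insert 754: h=0, slot 0 occupied → index 1.
Insert 793: h=0, slots 0,1 occupied → index 4.
Insert 77: h=12, slot 12 empty → index 12.
Insert 307: h=8, slot 8 empty → index 8.
Table: [260, 754, -, -, 793, -, -, -, 307, -, -, -, 77]

1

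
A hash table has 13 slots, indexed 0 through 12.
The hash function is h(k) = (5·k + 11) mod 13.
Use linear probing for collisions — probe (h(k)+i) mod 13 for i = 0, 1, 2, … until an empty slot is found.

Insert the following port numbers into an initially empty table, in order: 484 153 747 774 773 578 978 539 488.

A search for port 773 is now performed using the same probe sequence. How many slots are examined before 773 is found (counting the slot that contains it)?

Insert 484: h=0, slot 0 empty -> index 0.
Insert 153: h=9, slot 9 empty -> index 9.
Insert 747: h=2, slot 2 empty -> index 2.
Insert 774: h=7, slot 7 empty -> index 7.
Insert 773: h=2, slot 2 occupied -> index 3.
Insert 578: h=2, slots 2,3 occupied -> index 4.
Insert 978: h=0, slot 0 occupied -> index 1.
Insert 539: h=2, slots 2,3,4 occupied -> index 5.
Insert 488: h=7, slot 7 occupied -> index 8.
Table: [484, 978, 747, 773, 578, 539, ∅, 774, 488, 153, ∅, ∅, ∅]
Lookup 773: h=2, probe 2,3 → found at 3.

2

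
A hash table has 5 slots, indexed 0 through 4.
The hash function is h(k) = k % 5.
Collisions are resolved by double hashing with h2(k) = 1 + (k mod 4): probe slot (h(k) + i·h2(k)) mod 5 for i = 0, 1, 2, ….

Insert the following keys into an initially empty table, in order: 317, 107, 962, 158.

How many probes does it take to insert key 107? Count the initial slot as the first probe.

317: h=2 → slot 2
107: h=2, h2=4, probe 2,1 → slot 1
962: h=2, h2=3, probe 2,0 → slot 0
158: h=3 → slot 3
Table: [962, 107, 317, 158, —]

2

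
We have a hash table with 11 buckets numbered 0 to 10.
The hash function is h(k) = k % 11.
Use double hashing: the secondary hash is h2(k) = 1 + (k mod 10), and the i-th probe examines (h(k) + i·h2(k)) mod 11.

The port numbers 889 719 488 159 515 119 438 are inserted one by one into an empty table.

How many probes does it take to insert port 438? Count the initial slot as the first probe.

2

889: h=9 => slot 9
719: h=4 => slot 4
488: h=4, h2=9, probe 4,2 => slot 2
159: h=5 => slot 5
515: h=9, h2=6, probe 9,4,10 => slot 10
119: h=9, h2=10, probe 9,8 => slot 8
438: h=9, h2=9, probe 9,7 => slot 7
Table: [∅, ∅, 488, ∅, 719, 159, ∅, 438, 119, 889, 515]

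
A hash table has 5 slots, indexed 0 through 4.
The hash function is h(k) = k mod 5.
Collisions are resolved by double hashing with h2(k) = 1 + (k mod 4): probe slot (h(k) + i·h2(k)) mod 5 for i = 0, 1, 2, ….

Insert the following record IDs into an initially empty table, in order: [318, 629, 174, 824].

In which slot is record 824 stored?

0

318 hashes to 3; slot 3 is free → place at 3.
629 hashes to 4; slot 4 is free → place at 4.
174 hashes to 4, h2=3; 4 taken → place at 2.
824 hashes to 4, h2=1; 4 taken → place at 0.
Table: [824, ., 174, 318, 629]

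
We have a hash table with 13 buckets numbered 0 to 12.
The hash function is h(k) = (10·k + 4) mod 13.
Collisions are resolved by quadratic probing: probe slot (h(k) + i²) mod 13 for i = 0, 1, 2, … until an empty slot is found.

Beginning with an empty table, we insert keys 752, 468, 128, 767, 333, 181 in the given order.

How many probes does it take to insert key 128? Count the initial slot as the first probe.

2

752 hashes to 10; slot 10 is free -> place at 10.
468 hashes to 4; slot 4 is free -> place at 4.
128 hashes to 10; 10 taken -> place at 11.
767 hashes to 4; 4 taken -> place at 5.
333 hashes to 6; slot 6 is free -> place at 6.
181 hashes to 7; slot 7 is free -> place at 7.
Table: [., ., ., ., 468, 767, 333, 181, ., ., 752, 128, .]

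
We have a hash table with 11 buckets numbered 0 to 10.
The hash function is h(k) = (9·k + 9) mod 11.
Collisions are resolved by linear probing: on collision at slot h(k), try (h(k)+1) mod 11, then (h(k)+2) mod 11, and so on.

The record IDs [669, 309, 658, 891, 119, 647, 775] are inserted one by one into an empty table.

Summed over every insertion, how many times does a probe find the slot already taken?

Insert 669: h=2, slot 2 empty → index 2.
Insert 309: h=7, slot 7 empty → index 7.
Insert 658: h=2, slot 2 occupied → index 3.
Insert 891: h=9, slot 9 empty → index 9.
Insert 119: h=2, slots 2,3 occupied → index 4.
Insert 647: h=2, slots 2,3,4 occupied → index 5.
Insert 775: h=10, slot 10 empty → index 10.
Table: [∅, ∅, 669, 658, 119, 647, ∅, 309, ∅, 891, 775]

6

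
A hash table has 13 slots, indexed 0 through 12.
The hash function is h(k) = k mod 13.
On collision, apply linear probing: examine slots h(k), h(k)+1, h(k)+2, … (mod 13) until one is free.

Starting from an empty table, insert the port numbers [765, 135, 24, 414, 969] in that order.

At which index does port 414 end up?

0

765 hashes to 11; slot 11 is free => place at 11.
135 hashes to 5; slot 5 is free => place at 5.
24 hashes to 11; 11 taken => place at 12.
414 hashes to 11; 11,12 taken => place at 0.
969 hashes to 7; slot 7 is free => place at 7.
Table: [414, —, —, —, —, 135, —, 969, —, —, —, 765, 24]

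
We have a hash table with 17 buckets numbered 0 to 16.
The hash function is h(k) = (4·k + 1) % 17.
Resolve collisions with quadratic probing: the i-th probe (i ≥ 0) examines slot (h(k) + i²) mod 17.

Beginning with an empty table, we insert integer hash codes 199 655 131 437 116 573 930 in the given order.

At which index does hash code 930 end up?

14

Insert 199: h=15, slot 15 empty → index 15.
Insert 655: h=3, slot 3 empty → index 3.
Insert 131: h=15, slot 15 occupied → index 16.
Insert 437: h=15, slots 15,16 occupied → index 2.
Insert 116: h=6, slot 6 empty → index 6.
Insert 573: h=15, slots 15,16,2 occupied → index 7.
Insert 930: h=15, slots 15,16,2,7 occupied → index 14.
Table: [_, _, 437, 655, _, _, 116, 573, _, _, _, _, _, _, 930, 199, 131]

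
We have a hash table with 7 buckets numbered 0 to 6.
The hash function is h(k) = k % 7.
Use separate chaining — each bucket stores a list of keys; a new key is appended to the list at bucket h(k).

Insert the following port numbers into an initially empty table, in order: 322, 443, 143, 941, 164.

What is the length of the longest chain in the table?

3

Insert 322: h=0, bucket 0 empty -> new chain.
Insert 443: h=2, bucket 2 empty -> new chain.
Insert 143: h=3, bucket 3 empty -> new chain.
Insert 941: h=3, bucket 3 nonempty -> append to chain.
Insert 164: h=3, bucket 3 nonempty -> append to chain.
Final buckets:
0: 322
1: —
2: 443
3: 143 -> 941 -> 164
4: —
5: —
6: —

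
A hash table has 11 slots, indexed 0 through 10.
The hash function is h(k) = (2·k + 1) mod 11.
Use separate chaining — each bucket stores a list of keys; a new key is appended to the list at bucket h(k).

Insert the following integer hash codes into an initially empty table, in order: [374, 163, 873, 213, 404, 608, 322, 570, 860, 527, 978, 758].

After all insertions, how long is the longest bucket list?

3

Insert 374: h=1, bucket 1 empty → new chain.
Insert 163: h=8, bucket 8 empty → new chain.
Insert 873: h=9, bucket 9 empty → new chain.
Insert 213: h=9, bucket 9 nonempty → append to chain.
Insert 404: h=6, bucket 6 empty → new chain.
Insert 608: h=7, bucket 7 empty → new chain.
Insert 322: h=7, bucket 7 nonempty → append to chain.
Insert 570: h=8, bucket 8 nonempty → append to chain.
Insert 860: h=5, bucket 5 empty → new chain.
Insert 527: h=10, bucket 10 empty → new chain.
Insert 978: h=10, bucket 10 nonempty → append to chain.
Insert 758: h=10, bucket 10 nonempty → append to chain.
Final buckets:
0: .
1: 374
2: .
3: .
4: .
5: 860
6: 404
7: 608 -> 322
8: 163 -> 570
9: 873 -> 213
10: 527 -> 978 -> 758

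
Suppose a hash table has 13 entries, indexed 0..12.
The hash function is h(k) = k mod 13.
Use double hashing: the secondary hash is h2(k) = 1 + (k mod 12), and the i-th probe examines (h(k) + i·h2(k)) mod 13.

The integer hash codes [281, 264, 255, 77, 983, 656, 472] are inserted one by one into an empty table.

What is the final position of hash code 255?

Insert 281: h=8, slot 8 empty => index 8.
Insert 264: h=4, slot 4 empty => index 4.
Insert 255: h=8, h2=4, slot 8 occupied => index 12.
Insert 77: h=12, h2=6, slot 12 occupied => index 5.
Insert 983: h=8, h2=12, slot 8 occupied => index 7.
Insert 656: h=6, slot 6 empty => index 6.
Insert 472: h=4, h2=5, slot 4 occupied => index 9.
Table: [_, _, _, _, 264, 77, 656, 983, 281, 472, _, _, 255]

12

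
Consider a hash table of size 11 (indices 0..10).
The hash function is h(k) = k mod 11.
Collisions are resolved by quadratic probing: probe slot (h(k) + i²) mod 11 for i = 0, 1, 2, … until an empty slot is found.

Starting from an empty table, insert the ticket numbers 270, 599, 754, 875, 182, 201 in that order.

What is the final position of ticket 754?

Insert 270: h=6, slot 6 empty => index 6.
Insert 599: h=5, slot 5 empty => index 5.
Insert 754: h=6, slot 6 occupied => index 7.
Insert 875: h=6, slots 6,7 occupied => index 10.
Insert 182: h=6, slots 6,7,10 occupied => index 4.
Insert 201: h=3, slot 3 empty => index 3.
Table: [_, _, _, 201, 182, 599, 270, 754, _, _, 875]

7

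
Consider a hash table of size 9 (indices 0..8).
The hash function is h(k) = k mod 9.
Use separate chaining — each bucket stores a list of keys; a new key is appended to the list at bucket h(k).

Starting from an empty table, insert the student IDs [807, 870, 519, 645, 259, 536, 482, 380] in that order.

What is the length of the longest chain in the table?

4

Insert 807: h=6, bucket 6 empty -> new chain.
Insert 870: h=6, bucket 6 nonempty -> append to chain.
Insert 519: h=6, bucket 6 nonempty -> append to chain.
Insert 645: h=6, bucket 6 nonempty -> append to chain.
Insert 259: h=7, bucket 7 empty -> new chain.
Insert 536: h=5, bucket 5 empty -> new chain.
Insert 482: h=5, bucket 5 nonempty -> append to chain.
Insert 380: h=2, bucket 2 empty -> new chain.
Final buckets:
0: -
1: -
2: 380
3: -
4: -
5: 536 -> 482
6: 807 -> 870 -> 519 -> 645
7: 259
8: -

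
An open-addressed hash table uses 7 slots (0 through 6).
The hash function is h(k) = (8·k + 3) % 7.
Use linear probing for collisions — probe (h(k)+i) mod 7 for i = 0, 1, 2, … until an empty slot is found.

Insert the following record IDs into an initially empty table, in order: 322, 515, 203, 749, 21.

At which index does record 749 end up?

5

322 hashes to 3; slot 3 is free -> place at 3.
515 hashes to 0; slot 0 is free -> place at 0.
203 hashes to 3; 3 taken -> place at 4.
749 hashes to 3; 3,4 taken -> place at 5.
21 hashes to 3; 3,4,5 taken -> place at 6.
Table: [515, ., ., 322, 203, 749, 21]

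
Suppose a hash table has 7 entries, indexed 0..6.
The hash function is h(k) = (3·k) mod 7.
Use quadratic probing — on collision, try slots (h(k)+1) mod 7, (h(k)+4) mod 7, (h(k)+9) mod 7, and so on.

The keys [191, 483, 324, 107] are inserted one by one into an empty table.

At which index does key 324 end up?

191 hashes to 6; slot 6 is free → place at 6.
483 hashes to 0; slot 0 is free → place at 0.
324 hashes to 6; 6,0 taken → place at 3.
107 hashes to 6; 6,0,3 taken → place at 1.
Table: [483, 107, ., 324, ., ., 191]

3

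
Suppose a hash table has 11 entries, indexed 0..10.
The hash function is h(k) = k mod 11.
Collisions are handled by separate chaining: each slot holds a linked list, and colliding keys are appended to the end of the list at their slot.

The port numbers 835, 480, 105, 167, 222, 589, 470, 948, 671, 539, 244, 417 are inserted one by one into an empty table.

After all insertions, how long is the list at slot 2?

Insert 835: h=10, bucket 10 empty → new chain.
Insert 480: h=7, bucket 7 empty → new chain.
Insert 105: h=6, bucket 6 empty → new chain.
Insert 167: h=2, bucket 2 empty → new chain.
Insert 222: h=2, bucket 2 nonempty → append to chain.
Insert 589: h=6, bucket 6 nonempty → append to chain.
Insert 470: h=8, bucket 8 empty → new chain.
Insert 948: h=2, bucket 2 nonempty → append to chain.
Insert 671: h=0, bucket 0 empty → new chain.
Insert 539: h=0, bucket 0 nonempty → append to chain.
Insert 244: h=2, bucket 2 nonempty → append to chain.
Insert 417: h=10, bucket 10 nonempty → append to chain.
Final buckets:
0: 671 -> 539
1: -
2: 167 -> 222 -> 948 -> 244
3: -
4: -
5: -
6: 105 -> 589
7: 480
8: 470
9: -
10: 835 -> 417

4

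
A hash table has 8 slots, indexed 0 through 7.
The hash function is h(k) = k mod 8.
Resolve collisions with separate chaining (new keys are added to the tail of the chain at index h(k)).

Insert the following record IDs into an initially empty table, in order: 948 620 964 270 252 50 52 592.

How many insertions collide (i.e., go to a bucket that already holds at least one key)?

Insert 948: h=4, bucket 4 empty -> new chain.
Insert 620: h=4, bucket 4 nonempty -> append to chain.
Insert 964: h=4, bucket 4 nonempty -> append to chain.
Insert 270: h=6, bucket 6 empty -> new chain.
Insert 252: h=4, bucket 4 nonempty -> append to chain.
Insert 50: h=2, bucket 2 empty -> new chain.
Insert 52: h=4, bucket 4 nonempty -> append to chain.
Insert 592: h=0, bucket 0 empty -> new chain.
Final buckets:
0: 592
1: —
2: 50
3: —
4: 948 -> 620 -> 964 -> 252 -> 52
5: —
6: 270
7: —

4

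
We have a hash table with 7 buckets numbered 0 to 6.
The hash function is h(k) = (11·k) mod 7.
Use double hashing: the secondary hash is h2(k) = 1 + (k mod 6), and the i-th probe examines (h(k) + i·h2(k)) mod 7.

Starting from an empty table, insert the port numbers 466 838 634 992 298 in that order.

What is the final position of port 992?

466: h=2 → slot 2
838: h=6 → slot 6
634: h=2, h2=5, probe 2,0 → slot 0
992: h=6, h2=3, probe 6,2,5 → slot 5
298: h=2, h2=5, probe 2,0,5,3 → slot 3
Table: [634, ., 466, 298, ., 992, 838]

5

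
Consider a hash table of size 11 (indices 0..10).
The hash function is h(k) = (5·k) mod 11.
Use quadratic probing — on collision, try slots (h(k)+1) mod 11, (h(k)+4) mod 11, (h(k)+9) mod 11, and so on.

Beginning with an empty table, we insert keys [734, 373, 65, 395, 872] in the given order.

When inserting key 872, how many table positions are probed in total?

734 hashes to 7; slot 7 is free → place at 7.
373 hashes to 6; slot 6 is free → place at 6.
65 hashes to 6; 6,7 taken → place at 10.
395 hashes to 6; 6,7,10 taken → place at 4.
872 hashes to 4; 4 taken → place at 5.
Table: [—, —, —, —, 395, 872, 373, 734, —, —, 65]

2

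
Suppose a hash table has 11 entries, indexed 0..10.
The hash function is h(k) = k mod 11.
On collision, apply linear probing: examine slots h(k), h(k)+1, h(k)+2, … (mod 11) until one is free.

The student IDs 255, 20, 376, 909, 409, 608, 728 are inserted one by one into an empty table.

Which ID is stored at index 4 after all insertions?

409

255: h=2 => slot 2
20: h=9 => slot 9
376: h=2, probe 2,3 => slot 3
909: h=7 => slot 7
409: h=2, probe 2,3,4 => slot 4
608: h=3, probe 3,4,5 => slot 5
728: h=2, probe 2,3,4,5,6 => slot 6
Table: [—, —, 255, 376, 409, 608, 728, 909, —, 20, —]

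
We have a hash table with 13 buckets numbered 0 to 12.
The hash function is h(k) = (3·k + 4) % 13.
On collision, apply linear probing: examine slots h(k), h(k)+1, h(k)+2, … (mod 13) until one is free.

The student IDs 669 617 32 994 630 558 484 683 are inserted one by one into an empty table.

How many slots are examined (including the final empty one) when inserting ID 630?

5

669: h=9 → slot 9
617: h=9, probe 9,10 → slot 10
32: h=9, probe 9,10,11 → slot 11
994: h=9, probe 9,10,11,12 → slot 12
630: h=9, probe 9,10,11,12,0 → slot 0
558: h=1 → slot 1
484: h=0, probe 0,1,2 → slot 2
683: h=12, probe 12,0,1,2,3 → slot 3
Table: [630, 558, 484, 683, -, -, -, -, -, 669, 617, 32, 994]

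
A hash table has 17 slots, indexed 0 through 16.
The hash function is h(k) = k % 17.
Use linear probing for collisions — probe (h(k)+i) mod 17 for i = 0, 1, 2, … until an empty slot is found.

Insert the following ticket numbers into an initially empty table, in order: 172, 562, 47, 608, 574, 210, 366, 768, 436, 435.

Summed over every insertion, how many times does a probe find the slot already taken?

Insert 172: h=2, slot 2 empty → index 2.
Insert 562: h=1, slot 1 empty → index 1.
Insert 47: h=13, slot 13 empty → index 13.
Insert 608: h=13, slot 13 occupied → index 14.
Insert 574: h=13, slots 13,14 occupied → index 15.
Insert 210: h=6, slot 6 empty → index 6.
Insert 366: h=9, slot 9 empty → index 9.
Insert 768: h=3, slot 3 empty → index 3.
Insert 436: h=11, slot 11 empty → index 11.
Insert 435: h=10, slot 10 empty → index 10.
Table: [∅, 562, 172, 768, ∅, ∅, 210, ∅, ∅, 366, 435, 436, ∅, 47, 608, 574, ∅]

3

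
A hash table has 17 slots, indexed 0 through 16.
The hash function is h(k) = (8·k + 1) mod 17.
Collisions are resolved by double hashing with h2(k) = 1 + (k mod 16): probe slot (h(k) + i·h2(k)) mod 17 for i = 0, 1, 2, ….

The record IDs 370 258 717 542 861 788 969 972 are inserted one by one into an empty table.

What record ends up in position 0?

Insert 370: h=3, slot 3 empty -> index 3.
Insert 258: h=8, slot 8 empty -> index 8.
Insert 717: h=8, h2=14, slot 8 occupied -> index 5.
Insert 542: h=2, slot 2 empty -> index 2.
Insert 861: h=4, slot 4 empty -> index 4.
Insert 788: h=15, slot 15 empty -> index 15.
Insert 969: h=1, slot 1 empty -> index 1.
Insert 972: h=8, h2=13, slots 8,4 occupied -> index 0.
Table: [972, 969, 542, 370, 861, 717, _, _, 258, _, _, _, _, _, _, 788, _]

972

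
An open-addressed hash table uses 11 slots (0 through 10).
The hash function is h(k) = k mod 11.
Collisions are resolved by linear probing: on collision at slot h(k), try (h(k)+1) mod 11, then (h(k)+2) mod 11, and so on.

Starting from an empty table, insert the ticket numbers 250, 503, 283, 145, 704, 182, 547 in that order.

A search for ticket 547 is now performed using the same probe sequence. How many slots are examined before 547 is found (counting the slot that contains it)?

Insert 250: h=8, slot 8 empty -> index 8.
Insert 503: h=8, slot 8 occupied -> index 9.
Insert 283: h=8, slots 8,9 occupied -> index 10.
Insert 145: h=2, slot 2 empty -> index 2.
Insert 704: h=0, slot 0 empty -> index 0.
Insert 182: h=6, slot 6 empty -> index 6.
Insert 547: h=8, slots 8,9,10,0 occupied -> index 1.
Table: [704, 547, 145, —, —, —, 182, —, 250, 503, 283]
Lookup 547: h=8, probe 8,9,10,0,1 → found at 1.

5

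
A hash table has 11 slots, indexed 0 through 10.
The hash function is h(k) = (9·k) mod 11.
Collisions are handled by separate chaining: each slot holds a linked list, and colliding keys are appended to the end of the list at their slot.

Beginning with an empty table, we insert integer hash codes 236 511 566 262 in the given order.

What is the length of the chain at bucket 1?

236 -> bucket 1
511 -> bucket 1 (collision)
566 -> bucket 1 (collision)
262 -> bucket 4
Final buckets:
0: —
1: 236 -> 511 -> 566
2: —
3: —
4: 262
5: —
6: —
7: —
8: —
9: —
10: —

3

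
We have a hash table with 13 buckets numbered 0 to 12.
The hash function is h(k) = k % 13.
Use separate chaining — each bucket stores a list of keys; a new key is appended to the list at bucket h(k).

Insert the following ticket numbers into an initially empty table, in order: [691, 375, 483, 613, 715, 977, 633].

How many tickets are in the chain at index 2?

691 → bucket 2
375 → bucket 11
483 → bucket 2 (collision)
613 → bucket 2 (collision)
715 → bucket 0
977 → bucket 2 (collision)
633 → bucket 9
Final buckets:
0: 715
1: -
2: 691 -> 483 -> 613 -> 977
3: -
4: -
5: -
6: -
7: -
8: -
9: 633
10: -
11: 375
12: -

4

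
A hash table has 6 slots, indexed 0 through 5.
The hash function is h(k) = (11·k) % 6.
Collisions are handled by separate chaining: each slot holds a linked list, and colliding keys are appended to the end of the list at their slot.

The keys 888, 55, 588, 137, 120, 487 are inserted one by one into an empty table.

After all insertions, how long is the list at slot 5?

888 → bucket 0
55 → bucket 5
588 → bucket 0 (collision)
137 → bucket 1
120 → bucket 0 (collision)
487 → bucket 5 (collision)
Final buckets:
0: 888 -> 588 -> 120
1: 137
2: —
3: —
4: —
5: 55 -> 487

2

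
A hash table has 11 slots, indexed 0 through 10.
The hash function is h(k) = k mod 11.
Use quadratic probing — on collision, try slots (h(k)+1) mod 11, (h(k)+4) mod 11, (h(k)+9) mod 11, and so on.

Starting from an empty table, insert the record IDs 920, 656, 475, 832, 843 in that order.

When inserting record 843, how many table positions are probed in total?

4

Insert 920: h=7, slot 7 empty -> index 7.
Insert 656: h=7, slot 7 occupied -> index 8.
Insert 475: h=2, slot 2 empty -> index 2.
Insert 832: h=7, slots 7,8 occupied -> index 0.
Insert 843: h=7, slots 7,8,0 occupied -> index 5.
Table: [832, -, 475, -, -, 843, -, 920, 656, -, -]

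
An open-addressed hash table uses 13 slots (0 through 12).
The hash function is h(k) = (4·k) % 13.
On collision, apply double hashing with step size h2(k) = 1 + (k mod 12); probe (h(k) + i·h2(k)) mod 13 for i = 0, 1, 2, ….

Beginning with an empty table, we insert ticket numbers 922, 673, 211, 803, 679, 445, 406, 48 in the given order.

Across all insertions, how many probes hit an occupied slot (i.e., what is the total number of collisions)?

922: h=9 => slot 9
673: h=1 => slot 1
211: h=12 => slot 12
803: h=1, h2=12, probe 1,0 => slot 0
679: h=12, h2=8, probe 12,7 => slot 7
445: h=12, h2=2, probe 12,1,3 => slot 3
406: h=12, h2=11, probe 12,10 => slot 10
48: h=10, h2=1, probe 10,11 => slot 11
Table: [803, 673, -, 445, -, -, -, 679, -, 922, 406, 48, 211]

6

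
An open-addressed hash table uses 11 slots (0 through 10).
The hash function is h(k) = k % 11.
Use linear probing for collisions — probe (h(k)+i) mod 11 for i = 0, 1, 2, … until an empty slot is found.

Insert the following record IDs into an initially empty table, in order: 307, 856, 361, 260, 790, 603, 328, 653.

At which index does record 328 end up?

3

307 hashes to 10; slot 10 is free => place at 10.
856 hashes to 9; slot 9 is free => place at 9.
361 hashes to 9; 9,10 taken => place at 0.
260 hashes to 7; slot 7 is free => place at 7.
790 hashes to 9; 9,10,0 taken => place at 1.
603 hashes to 9; 9,10,0,1 taken => place at 2.
328 hashes to 9; 9,10,0,1,2 taken => place at 3.
653 hashes to 4; slot 4 is free => place at 4.
Table: [361, 790, 603, 328, 653, _, _, 260, _, 856, 307]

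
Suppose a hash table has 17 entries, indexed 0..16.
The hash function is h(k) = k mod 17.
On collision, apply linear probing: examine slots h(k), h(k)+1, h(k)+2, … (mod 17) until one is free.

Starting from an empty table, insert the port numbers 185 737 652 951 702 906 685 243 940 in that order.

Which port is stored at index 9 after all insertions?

Insert 185: h=15, slot 15 empty -> index 15.
Insert 737: h=6, slot 6 empty -> index 6.
Insert 652: h=6, slot 6 occupied -> index 7.
Insert 951: h=16, slot 16 empty -> index 16.
Insert 702: h=5, slot 5 empty -> index 5.
Insert 906: h=5, slots 5,6,7 occupied -> index 8.
Insert 685: h=5, slots 5,6,7,8 occupied -> index 9.
Insert 243: h=5, slots 5,6,7,8,9 occupied -> index 10.
Insert 940: h=5, slots 5,6,7,8,9,10 occupied -> index 11.
Table: [—, —, —, —, —, 702, 737, 652, 906, 685, 243, 940, —, —, —, 185, 951]

685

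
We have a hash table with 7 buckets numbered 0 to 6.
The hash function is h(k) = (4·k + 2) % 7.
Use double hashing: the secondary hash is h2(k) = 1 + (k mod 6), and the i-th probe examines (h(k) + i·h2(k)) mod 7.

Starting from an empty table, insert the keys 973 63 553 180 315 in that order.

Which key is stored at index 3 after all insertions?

315

Insert 973: h=2, slot 2 empty → index 2.
Insert 63: h=2, h2=4, slot 2 occupied → index 6.
Insert 553: h=2, h2=2, slot 2 occupied → index 4.
Insert 180: h=1, slot 1 empty → index 1.
Insert 315: h=2, h2=4, slots 2,6 occupied → index 3.
Table: [∅, 180, 973, 315, 553, ∅, 63]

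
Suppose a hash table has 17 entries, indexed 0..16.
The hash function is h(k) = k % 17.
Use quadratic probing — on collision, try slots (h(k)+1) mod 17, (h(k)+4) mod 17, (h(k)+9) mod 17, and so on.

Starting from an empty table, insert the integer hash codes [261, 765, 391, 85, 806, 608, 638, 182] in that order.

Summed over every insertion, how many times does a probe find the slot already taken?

261: h=6 -> slot 6
765: h=0 -> slot 0
391: h=0, probe 0,1 -> slot 1
85: h=0, probe 0,1,4 -> slot 4
806: h=7 -> slot 7
608: h=13 -> slot 13
638: h=9 -> slot 9
182: h=12 -> slot 12
Table: [765, 391, ., ., 85, ., 261, 806, ., 638, ., ., 182, 608, ., ., .]

3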